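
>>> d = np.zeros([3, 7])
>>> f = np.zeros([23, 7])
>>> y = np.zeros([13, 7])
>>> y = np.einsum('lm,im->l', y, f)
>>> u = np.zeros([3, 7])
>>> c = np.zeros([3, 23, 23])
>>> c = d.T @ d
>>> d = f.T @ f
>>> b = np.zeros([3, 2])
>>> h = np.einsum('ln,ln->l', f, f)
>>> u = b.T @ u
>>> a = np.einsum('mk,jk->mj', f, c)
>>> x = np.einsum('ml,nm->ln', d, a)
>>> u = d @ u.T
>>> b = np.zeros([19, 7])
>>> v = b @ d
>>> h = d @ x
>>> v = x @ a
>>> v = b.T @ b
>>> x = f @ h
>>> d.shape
(7, 7)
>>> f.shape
(23, 7)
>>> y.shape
(13,)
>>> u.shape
(7, 2)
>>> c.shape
(7, 7)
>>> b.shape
(19, 7)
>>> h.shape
(7, 23)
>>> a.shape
(23, 7)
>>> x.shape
(23, 23)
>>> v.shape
(7, 7)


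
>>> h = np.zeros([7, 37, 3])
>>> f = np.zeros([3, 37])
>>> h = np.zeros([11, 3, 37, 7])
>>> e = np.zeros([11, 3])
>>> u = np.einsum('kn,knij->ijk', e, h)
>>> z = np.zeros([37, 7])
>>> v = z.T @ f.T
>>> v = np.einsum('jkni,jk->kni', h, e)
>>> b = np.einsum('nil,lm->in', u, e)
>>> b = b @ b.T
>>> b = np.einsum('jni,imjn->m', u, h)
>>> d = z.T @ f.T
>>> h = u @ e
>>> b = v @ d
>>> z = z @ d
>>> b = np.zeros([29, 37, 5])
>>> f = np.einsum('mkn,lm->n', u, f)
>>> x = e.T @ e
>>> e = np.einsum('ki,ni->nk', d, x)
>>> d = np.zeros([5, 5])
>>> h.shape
(37, 7, 3)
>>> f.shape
(11,)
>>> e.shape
(3, 7)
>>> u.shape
(37, 7, 11)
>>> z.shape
(37, 3)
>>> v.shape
(3, 37, 7)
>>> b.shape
(29, 37, 5)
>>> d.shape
(5, 5)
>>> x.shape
(3, 3)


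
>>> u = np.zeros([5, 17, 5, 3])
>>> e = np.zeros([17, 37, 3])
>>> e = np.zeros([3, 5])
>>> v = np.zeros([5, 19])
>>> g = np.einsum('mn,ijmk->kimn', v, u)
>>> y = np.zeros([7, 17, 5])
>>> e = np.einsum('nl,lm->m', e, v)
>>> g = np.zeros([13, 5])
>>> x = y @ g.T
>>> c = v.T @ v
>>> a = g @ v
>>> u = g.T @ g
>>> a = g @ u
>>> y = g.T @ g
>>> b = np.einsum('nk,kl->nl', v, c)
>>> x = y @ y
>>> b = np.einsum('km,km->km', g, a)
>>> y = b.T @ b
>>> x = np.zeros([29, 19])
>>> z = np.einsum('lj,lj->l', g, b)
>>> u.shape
(5, 5)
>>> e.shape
(19,)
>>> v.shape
(5, 19)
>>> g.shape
(13, 5)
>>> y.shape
(5, 5)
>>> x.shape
(29, 19)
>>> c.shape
(19, 19)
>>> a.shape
(13, 5)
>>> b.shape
(13, 5)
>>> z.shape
(13,)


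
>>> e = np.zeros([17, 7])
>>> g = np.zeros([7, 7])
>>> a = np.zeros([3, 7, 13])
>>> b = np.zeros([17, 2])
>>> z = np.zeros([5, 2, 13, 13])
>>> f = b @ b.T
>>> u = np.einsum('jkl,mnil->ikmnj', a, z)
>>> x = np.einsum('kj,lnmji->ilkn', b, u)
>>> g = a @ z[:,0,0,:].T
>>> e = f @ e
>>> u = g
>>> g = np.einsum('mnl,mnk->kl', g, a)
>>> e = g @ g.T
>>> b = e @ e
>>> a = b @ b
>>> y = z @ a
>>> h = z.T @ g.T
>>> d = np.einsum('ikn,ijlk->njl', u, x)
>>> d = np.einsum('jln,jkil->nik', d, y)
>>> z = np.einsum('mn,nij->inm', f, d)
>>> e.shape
(13, 13)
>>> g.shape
(13, 5)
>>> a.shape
(13, 13)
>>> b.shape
(13, 13)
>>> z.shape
(13, 17, 17)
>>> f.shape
(17, 17)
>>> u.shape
(3, 7, 5)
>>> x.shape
(3, 13, 17, 7)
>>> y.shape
(5, 2, 13, 13)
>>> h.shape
(13, 13, 2, 13)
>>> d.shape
(17, 13, 2)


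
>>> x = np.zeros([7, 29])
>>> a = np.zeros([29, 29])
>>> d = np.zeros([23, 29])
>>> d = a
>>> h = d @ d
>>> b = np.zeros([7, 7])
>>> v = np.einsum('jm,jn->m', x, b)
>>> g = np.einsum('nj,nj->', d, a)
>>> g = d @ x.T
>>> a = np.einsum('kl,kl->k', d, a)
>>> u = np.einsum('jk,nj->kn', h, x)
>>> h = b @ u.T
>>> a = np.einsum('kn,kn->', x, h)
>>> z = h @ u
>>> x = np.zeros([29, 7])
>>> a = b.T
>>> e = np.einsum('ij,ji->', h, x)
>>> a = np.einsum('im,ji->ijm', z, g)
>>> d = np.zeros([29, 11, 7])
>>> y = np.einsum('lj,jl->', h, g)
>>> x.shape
(29, 7)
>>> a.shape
(7, 29, 7)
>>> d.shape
(29, 11, 7)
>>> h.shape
(7, 29)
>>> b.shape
(7, 7)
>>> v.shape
(29,)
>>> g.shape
(29, 7)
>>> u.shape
(29, 7)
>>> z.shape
(7, 7)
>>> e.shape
()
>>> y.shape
()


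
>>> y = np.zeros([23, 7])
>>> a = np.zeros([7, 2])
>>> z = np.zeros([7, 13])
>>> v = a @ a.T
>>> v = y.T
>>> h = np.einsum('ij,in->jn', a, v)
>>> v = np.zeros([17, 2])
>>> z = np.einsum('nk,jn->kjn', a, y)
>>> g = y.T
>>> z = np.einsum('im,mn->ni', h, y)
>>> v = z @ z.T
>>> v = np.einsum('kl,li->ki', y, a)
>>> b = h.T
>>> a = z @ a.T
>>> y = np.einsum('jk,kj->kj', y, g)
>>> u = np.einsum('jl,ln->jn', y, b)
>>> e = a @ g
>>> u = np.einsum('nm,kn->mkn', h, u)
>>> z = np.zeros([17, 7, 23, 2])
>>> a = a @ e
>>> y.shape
(7, 23)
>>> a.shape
(7, 23)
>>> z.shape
(17, 7, 23, 2)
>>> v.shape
(23, 2)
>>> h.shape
(2, 23)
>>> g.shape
(7, 23)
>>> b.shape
(23, 2)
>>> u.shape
(23, 7, 2)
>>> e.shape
(7, 23)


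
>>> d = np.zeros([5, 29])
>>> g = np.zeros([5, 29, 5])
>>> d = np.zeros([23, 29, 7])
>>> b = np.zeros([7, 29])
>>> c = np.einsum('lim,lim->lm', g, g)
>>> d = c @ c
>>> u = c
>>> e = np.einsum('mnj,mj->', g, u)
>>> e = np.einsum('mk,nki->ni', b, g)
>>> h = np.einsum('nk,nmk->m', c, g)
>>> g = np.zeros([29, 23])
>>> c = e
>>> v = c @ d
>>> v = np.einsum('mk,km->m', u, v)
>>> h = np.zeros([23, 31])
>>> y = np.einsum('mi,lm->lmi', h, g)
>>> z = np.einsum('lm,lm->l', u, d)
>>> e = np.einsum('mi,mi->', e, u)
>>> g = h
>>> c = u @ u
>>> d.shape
(5, 5)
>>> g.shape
(23, 31)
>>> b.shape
(7, 29)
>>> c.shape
(5, 5)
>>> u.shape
(5, 5)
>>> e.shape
()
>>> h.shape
(23, 31)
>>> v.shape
(5,)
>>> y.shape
(29, 23, 31)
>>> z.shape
(5,)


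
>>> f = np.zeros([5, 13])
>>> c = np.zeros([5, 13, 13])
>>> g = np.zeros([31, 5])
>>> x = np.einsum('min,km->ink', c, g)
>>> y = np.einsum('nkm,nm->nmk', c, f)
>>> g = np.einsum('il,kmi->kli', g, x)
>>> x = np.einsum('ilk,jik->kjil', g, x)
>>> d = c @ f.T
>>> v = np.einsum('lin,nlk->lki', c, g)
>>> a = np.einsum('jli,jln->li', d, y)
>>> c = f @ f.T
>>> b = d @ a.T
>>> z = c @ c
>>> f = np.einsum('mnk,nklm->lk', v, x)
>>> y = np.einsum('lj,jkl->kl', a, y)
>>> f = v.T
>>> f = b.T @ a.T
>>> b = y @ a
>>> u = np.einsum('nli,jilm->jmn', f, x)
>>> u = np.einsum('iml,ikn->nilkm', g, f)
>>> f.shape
(13, 13, 13)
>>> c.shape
(5, 5)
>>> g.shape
(13, 5, 31)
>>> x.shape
(31, 13, 13, 5)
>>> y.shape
(13, 13)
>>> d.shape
(5, 13, 5)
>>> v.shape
(5, 31, 13)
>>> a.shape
(13, 5)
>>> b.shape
(13, 5)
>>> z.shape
(5, 5)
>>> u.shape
(13, 13, 31, 13, 5)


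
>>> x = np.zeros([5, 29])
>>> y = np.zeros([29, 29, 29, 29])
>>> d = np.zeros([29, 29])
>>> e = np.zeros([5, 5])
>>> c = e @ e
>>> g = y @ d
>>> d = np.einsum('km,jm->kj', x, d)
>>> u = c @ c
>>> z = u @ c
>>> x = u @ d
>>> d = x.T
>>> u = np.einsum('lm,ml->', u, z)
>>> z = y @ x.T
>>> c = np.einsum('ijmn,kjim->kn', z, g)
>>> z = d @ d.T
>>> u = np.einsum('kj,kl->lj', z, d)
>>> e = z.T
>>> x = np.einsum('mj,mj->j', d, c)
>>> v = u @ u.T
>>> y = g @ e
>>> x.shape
(5,)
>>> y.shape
(29, 29, 29, 29)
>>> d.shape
(29, 5)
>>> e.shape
(29, 29)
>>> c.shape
(29, 5)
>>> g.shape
(29, 29, 29, 29)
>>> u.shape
(5, 29)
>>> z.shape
(29, 29)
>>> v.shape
(5, 5)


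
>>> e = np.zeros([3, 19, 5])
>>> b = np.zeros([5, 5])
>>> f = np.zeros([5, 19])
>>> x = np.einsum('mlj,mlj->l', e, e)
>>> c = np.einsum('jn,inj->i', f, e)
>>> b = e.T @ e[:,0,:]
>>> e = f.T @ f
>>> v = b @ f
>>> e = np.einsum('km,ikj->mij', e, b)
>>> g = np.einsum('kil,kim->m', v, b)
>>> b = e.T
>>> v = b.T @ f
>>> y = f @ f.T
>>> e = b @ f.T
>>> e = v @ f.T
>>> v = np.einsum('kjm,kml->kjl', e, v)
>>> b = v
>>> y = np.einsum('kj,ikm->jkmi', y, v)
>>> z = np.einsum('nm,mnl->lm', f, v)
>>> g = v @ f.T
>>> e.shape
(19, 5, 5)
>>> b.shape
(19, 5, 19)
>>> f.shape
(5, 19)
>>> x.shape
(19,)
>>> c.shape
(3,)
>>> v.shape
(19, 5, 19)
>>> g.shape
(19, 5, 5)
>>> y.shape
(5, 5, 19, 19)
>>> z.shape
(19, 19)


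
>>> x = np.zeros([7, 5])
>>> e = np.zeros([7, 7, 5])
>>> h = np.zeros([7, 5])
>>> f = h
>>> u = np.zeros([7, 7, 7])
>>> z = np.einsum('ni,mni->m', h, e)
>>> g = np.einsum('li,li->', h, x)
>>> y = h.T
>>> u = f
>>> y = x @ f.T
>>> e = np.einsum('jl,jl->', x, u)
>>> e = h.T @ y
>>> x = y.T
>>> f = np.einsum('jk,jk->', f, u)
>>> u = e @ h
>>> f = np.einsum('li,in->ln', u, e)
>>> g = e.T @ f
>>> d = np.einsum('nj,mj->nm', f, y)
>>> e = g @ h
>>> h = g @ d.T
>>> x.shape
(7, 7)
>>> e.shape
(7, 5)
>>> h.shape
(7, 5)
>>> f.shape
(5, 7)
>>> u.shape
(5, 5)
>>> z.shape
(7,)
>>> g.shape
(7, 7)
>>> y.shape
(7, 7)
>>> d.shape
(5, 7)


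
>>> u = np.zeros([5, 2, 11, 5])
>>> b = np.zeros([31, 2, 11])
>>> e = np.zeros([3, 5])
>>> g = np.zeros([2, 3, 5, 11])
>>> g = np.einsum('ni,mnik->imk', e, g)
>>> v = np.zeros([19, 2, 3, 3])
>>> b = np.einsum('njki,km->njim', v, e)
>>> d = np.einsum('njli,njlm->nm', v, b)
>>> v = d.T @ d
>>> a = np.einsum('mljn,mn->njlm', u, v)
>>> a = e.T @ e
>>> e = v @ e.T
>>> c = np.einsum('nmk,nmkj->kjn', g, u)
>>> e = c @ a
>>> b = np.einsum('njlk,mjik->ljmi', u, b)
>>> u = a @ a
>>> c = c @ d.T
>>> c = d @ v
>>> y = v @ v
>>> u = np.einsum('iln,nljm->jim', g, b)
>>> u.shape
(19, 5, 3)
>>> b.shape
(11, 2, 19, 3)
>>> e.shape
(11, 5, 5)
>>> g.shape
(5, 2, 11)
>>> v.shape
(5, 5)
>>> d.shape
(19, 5)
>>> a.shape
(5, 5)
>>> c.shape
(19, 5)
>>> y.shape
(5, 5)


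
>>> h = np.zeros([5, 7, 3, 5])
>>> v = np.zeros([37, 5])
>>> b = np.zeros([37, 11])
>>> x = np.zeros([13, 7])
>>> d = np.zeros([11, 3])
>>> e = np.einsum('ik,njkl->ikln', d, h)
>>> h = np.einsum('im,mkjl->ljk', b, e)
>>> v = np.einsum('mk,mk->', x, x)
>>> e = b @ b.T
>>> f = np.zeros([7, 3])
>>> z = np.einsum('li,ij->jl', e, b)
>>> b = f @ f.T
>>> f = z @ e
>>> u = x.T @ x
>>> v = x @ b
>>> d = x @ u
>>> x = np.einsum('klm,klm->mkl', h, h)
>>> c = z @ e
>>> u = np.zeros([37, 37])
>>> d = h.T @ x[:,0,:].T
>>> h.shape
(5, 5, 3)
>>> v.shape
(13, 7)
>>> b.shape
(7, 7)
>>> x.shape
(3, 5, 5)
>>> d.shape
(3, 5, 3)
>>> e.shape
(37, 37)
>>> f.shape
(11, 37)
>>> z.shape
(11, 37)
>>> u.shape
(37, 37)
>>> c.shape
(11, 37)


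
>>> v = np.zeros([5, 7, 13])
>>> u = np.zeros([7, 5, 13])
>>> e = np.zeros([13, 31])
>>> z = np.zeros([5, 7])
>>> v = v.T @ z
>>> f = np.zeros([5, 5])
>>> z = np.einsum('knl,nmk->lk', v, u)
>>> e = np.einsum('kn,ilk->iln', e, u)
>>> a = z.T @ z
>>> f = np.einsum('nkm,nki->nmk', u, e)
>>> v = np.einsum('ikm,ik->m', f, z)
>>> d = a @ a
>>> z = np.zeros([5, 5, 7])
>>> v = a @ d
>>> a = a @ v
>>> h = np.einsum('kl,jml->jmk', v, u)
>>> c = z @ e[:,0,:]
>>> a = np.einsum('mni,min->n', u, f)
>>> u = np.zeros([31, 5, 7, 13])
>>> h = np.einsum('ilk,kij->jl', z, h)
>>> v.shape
(13, 13)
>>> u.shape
(31, 5, 7, 13)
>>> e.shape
(7, 5, 31)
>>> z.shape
(5, 5, 7)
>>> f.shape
(7, 13, 5)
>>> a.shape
(5,)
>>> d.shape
(13, 13)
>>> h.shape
(13, 5)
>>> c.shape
(5, 5, 31)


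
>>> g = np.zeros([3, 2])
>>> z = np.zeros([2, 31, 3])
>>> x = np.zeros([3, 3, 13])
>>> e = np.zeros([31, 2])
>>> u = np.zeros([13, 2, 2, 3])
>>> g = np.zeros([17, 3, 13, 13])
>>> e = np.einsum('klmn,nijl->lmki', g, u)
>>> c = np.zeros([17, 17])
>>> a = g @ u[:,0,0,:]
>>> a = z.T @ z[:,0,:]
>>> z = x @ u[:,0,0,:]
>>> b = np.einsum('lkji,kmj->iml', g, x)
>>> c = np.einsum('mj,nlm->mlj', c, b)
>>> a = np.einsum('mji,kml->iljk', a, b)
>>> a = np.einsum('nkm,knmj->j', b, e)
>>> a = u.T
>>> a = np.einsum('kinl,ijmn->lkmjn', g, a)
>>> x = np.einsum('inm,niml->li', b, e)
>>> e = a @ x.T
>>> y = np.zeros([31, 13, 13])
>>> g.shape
(17, 3, 13, 13)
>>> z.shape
(3, 3, 3)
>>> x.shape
(2, 13)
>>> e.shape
(13, 17, 2, 2, 2)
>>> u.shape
(13, 2, 2, 3)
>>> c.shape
(17, 3, 17)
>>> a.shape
(13, 17, 2, 2, 13)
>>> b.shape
(13, 3, 17)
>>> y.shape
(31, 13, 13)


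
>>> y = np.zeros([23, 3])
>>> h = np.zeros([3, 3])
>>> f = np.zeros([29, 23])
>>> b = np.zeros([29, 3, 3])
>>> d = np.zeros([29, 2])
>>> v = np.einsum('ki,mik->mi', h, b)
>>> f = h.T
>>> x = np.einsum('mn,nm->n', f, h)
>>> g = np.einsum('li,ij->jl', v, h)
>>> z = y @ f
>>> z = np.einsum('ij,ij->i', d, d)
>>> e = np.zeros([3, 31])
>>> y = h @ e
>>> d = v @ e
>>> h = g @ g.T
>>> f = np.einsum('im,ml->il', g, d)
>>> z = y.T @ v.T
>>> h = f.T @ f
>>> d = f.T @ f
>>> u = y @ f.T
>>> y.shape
(3, 31)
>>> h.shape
(31, 31)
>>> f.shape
(3, 31)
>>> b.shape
(29, 3, 3)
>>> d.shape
(31, 31)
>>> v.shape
(29, 3)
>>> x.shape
(3,)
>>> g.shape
(3, 29)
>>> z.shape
(31, 29)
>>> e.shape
(3, 31)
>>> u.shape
(3, 3)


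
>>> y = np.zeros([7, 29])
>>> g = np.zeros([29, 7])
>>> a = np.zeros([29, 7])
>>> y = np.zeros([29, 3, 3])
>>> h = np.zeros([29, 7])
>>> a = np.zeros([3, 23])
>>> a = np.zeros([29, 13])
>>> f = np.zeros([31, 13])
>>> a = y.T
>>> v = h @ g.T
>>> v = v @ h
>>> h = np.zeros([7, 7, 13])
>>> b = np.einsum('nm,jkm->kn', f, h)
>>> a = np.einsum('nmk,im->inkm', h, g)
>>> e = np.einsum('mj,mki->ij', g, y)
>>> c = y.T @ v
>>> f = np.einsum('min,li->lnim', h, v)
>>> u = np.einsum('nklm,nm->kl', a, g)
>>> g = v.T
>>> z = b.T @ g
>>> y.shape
(29, 3, 3)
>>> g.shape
(7, 29)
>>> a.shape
(29, 7, 13, 7)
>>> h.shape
(7, 7, 13)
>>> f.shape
(29, 13, 7, 7)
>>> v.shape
(29, 7)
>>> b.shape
(7, 31)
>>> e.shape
(3, 7)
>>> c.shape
(3, 3, 7)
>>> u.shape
(7, 13)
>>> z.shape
(31, 29)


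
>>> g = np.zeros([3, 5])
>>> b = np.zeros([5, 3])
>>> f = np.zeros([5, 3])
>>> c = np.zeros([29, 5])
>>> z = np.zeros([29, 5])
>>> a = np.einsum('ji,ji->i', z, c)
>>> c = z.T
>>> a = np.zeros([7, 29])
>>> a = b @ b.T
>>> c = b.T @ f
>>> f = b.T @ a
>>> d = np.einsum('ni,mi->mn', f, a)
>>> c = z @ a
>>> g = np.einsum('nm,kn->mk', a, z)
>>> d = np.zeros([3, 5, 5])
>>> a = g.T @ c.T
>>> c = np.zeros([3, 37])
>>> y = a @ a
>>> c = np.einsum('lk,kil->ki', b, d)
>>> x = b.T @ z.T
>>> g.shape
(5, 29)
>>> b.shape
(5, 3)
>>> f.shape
(3, 5)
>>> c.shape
(3, 5)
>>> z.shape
(29, 5)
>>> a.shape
(29, 29)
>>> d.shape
(3, 5, 5)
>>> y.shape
(29, 29)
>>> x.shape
(3, 29)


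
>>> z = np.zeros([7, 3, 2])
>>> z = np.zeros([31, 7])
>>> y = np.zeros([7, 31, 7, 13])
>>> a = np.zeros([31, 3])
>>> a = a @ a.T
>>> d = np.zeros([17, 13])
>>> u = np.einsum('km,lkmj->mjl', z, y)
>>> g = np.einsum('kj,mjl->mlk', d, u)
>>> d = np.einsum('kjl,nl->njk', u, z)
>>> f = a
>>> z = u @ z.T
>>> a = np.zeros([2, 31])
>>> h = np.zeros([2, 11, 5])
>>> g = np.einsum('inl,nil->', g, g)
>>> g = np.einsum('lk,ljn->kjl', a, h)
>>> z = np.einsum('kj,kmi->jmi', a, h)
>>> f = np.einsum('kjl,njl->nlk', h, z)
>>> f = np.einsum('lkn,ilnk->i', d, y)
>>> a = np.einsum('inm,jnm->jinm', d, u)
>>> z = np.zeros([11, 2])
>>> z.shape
(11, 2)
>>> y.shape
(7, 31, 7, 13)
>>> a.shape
(7, 31, 13, 7)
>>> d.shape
(31, 13, 7)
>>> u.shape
(7, 13, 7)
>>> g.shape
(31, 11, 2)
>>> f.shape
(7,)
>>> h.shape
(2, 11, 5)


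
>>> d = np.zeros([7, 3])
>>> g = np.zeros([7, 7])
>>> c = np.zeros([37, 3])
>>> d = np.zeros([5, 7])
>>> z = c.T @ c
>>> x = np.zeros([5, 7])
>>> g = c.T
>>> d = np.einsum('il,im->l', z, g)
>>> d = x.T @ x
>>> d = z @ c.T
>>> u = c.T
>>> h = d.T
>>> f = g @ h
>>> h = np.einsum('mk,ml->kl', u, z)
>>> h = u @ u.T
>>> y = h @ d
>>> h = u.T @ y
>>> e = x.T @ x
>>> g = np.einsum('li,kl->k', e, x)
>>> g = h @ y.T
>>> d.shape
(3, 37)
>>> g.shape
(37, 3)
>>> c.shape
(37, 3)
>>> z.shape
(3, 3)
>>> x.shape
(5, 7)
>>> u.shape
(3, 37)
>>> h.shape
(37, 37)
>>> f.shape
(3, 3)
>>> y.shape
(3, 37)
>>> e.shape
(7, 7)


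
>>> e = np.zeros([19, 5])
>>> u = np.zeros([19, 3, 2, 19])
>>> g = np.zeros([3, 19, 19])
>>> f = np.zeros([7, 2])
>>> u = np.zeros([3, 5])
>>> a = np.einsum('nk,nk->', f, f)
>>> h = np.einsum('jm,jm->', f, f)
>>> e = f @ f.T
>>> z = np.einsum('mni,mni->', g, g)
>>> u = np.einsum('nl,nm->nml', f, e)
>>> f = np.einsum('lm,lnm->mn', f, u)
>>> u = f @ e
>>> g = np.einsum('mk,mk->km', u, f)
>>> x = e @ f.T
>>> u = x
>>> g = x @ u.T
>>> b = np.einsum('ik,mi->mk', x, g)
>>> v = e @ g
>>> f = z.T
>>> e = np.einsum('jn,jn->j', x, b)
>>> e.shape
(7,)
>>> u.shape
(7, 2)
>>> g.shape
(7, 7)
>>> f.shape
()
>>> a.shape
()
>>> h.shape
()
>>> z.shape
()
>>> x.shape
(7, 2)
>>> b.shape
(7, 2)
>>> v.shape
(7, 7)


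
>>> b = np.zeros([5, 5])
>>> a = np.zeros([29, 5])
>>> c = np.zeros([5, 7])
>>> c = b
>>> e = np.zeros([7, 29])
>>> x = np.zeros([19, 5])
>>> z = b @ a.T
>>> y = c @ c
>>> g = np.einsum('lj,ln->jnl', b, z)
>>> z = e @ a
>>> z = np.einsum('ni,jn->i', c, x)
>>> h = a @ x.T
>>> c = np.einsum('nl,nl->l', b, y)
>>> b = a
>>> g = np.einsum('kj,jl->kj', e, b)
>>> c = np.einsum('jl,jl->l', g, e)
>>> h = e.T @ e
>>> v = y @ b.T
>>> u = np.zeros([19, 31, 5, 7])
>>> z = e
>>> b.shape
(29, 5)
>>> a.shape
(29, 5)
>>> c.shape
(29,)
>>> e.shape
(7, 29)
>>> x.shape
(19, 5)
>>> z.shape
(7, 29)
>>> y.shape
(5, 5)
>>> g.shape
(7, 29)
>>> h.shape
(29, 29)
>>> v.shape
(5, 29)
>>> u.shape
(19, 31, 5, 7)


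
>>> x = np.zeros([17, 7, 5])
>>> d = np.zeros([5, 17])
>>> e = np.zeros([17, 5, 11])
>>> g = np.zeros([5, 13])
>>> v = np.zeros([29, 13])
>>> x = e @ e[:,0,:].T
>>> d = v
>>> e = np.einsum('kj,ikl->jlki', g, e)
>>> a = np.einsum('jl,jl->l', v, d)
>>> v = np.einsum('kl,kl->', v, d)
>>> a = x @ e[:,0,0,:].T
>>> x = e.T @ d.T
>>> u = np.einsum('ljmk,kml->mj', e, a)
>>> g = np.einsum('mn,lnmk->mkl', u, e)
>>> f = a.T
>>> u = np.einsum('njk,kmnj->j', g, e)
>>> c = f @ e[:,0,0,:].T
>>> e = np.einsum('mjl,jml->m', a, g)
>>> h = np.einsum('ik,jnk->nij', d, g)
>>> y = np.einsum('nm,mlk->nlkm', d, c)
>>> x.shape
(17, 5, 11, 29)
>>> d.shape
(29, 13)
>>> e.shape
(17,)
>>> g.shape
(5, 17, 13)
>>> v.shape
()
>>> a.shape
(17, 5, 13)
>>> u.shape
(17,)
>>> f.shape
(13, 5, 17)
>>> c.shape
(13, 5, 13)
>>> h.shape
(17, 29, 5)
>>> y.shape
(29, 5, 13, 13)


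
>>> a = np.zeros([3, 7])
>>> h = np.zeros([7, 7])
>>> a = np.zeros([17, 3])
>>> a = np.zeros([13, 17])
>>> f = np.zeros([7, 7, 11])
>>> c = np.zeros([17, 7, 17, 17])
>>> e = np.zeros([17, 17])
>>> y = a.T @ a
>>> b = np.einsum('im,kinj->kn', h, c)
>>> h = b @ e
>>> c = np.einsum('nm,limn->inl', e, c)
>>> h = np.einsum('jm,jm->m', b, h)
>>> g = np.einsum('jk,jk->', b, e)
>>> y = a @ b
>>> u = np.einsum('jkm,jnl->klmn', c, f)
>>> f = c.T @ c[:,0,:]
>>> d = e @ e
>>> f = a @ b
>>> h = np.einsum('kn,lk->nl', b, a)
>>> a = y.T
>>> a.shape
(17, 13)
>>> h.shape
(17, 13)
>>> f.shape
(13, 17)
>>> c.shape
(7, 17, 17)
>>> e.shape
(17, 17)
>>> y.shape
(13, 17)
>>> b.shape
(17, 17)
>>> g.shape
()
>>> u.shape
(17, 11, 17, 7)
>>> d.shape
(17, 17)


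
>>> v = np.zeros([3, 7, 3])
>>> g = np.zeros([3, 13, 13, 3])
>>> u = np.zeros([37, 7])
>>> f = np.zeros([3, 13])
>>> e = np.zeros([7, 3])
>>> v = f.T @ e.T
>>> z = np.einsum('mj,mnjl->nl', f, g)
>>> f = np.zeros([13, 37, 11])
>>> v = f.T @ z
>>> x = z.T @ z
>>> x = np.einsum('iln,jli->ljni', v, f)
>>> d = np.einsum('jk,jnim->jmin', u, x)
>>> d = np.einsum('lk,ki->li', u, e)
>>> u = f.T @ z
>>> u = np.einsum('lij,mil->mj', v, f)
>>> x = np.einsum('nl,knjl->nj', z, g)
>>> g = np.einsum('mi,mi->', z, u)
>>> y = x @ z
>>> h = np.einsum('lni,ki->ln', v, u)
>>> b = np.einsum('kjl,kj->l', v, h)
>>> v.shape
(11, 37, 3)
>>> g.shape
()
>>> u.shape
(13, 3)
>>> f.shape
(13, 37, 11)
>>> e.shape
(7, 3)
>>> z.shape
(13, 3)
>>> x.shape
(13, 13)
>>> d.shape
(37, 3)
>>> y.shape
(13, 3)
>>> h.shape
(11, 37)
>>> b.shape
(3,)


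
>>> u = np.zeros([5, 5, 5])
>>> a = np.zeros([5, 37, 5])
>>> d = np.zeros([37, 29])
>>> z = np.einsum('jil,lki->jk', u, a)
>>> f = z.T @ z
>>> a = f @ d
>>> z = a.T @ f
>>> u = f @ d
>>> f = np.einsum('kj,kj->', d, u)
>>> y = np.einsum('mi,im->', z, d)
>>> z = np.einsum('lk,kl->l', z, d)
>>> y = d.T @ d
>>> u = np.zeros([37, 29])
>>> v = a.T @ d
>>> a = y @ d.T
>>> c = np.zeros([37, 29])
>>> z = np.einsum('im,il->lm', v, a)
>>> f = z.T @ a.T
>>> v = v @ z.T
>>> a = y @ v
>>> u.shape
(37, 29)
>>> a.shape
(29, 37)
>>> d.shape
(37, 29)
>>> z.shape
(37, 29)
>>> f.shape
(29, 29)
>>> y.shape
(29, 29)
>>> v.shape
(29, 37)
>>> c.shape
(37, 29)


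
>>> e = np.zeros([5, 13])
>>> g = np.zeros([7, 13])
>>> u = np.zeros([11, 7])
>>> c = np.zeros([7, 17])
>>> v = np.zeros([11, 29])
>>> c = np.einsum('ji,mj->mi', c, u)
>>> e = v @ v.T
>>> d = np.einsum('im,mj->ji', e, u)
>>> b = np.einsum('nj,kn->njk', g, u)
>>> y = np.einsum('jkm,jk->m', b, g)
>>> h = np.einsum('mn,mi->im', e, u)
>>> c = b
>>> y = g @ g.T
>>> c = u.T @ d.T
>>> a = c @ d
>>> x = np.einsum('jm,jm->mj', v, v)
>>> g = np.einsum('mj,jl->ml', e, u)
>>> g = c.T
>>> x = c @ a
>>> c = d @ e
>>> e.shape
(11, 11)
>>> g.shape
(7, 7)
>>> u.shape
(11, 7)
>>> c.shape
(7, 11)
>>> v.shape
(11, 29)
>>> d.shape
(7, 11)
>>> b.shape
(7, 13, 11)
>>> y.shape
(7, 7)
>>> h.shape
(7, 11)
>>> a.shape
(7, 11)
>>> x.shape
(7, 11)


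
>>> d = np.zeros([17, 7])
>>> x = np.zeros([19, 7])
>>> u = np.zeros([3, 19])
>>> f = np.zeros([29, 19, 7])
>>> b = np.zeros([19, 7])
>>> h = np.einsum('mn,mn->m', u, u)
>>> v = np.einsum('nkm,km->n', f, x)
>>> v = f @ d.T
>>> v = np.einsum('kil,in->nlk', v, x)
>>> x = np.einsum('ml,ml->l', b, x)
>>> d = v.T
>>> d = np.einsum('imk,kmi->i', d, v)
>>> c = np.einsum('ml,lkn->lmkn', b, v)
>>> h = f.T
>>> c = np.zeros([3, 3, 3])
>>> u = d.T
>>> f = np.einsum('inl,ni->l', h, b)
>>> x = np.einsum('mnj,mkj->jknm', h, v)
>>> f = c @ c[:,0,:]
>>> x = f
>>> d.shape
(29,)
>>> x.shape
(3, 3, 3)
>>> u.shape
(29,)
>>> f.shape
(3, 3, 3)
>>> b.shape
(19, 7)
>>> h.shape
(7, 19, 29)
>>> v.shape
(7, 17, 29)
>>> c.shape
(3, 3, 3)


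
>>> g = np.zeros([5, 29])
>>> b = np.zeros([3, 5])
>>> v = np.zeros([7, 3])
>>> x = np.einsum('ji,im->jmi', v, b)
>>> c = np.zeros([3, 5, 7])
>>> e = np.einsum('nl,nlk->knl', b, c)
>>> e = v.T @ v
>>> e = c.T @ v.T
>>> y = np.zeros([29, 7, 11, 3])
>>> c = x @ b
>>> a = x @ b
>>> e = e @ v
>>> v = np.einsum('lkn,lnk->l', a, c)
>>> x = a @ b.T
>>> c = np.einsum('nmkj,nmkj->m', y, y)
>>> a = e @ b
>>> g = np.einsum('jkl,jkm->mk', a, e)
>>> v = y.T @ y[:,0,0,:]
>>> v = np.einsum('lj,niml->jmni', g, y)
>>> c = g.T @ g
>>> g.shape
(3, 5)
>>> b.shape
(3, 5)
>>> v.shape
(5, 11, 29, 7)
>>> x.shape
(7, 5, 3)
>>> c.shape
(5, 5)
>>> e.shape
(7, 5, 3)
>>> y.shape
(29, 7, 11, 3)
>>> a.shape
(7, 5, 5)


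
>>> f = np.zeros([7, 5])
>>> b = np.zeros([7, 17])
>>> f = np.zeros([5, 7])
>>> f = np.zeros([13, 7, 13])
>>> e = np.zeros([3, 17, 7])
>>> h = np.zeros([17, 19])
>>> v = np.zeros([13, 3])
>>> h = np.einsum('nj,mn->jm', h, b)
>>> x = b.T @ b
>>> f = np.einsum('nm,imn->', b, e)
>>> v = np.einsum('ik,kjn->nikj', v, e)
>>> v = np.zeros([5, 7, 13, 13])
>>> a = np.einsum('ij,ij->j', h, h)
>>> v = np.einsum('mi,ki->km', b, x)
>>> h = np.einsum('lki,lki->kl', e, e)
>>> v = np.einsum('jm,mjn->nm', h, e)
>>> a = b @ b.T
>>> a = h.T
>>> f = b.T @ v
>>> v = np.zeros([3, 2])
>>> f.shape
(17, 3)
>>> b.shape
(7, 17)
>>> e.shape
(3, 17, 7)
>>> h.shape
(17, 3)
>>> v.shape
(3, 2)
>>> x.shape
(17, 17)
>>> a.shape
(3, 17)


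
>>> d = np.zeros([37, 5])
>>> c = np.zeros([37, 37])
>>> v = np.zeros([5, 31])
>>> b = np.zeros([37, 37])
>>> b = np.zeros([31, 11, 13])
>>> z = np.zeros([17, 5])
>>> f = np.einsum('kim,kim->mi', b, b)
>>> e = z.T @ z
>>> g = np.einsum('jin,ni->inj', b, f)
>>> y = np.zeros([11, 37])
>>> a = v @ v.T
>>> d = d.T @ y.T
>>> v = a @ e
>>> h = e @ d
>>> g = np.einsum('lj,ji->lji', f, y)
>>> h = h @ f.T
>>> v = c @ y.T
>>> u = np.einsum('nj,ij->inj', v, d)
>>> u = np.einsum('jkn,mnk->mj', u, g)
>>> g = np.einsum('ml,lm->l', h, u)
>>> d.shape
(5, 11)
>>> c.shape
(37, 37)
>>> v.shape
(37, 11)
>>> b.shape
(31, 11, 13)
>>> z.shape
(17, 5)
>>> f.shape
(13, 11)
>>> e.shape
(5, 5)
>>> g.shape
(13,)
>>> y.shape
(11, 37)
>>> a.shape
(5, 5)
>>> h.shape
(5, 13)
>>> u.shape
(13, 5)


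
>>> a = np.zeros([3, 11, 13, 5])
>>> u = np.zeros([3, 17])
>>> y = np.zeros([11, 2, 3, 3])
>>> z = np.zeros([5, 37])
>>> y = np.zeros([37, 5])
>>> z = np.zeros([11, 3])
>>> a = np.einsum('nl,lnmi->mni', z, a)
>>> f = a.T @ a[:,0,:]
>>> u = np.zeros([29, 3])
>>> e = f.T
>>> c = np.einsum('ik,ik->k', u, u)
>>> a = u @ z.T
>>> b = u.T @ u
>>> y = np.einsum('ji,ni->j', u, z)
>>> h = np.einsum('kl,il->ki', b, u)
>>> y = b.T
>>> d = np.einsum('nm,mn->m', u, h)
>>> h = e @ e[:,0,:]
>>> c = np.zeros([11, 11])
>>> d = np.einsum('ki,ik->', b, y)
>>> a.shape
(29, 11)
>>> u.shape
(29, 3)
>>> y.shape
(3, 3)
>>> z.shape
(11, 3)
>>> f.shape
(5, 11, 5)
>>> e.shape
(5, 11, 5)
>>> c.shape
(11, 11)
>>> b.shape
(3, 3)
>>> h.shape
(5, 11, 5)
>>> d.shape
()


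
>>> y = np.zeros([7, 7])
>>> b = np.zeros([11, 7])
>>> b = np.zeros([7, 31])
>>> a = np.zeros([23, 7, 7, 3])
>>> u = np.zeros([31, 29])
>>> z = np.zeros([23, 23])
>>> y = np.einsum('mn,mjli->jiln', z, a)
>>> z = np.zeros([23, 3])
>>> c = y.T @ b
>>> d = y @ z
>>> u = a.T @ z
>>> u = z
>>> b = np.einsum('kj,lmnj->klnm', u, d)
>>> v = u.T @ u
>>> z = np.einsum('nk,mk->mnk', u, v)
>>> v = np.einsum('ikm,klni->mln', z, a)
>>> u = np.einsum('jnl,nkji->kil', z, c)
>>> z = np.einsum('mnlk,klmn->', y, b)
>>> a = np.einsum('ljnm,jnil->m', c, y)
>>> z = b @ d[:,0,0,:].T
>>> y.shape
(7, 3, 7, 23)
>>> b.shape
(23, 7, 7, 3)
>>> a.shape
(31,)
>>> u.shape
(7, 31, 3)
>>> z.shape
(23, 7, 7, 7)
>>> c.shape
(23, 7, 3, 31)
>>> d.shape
(7, 3, 7, 3)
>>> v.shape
(3, 7, 7)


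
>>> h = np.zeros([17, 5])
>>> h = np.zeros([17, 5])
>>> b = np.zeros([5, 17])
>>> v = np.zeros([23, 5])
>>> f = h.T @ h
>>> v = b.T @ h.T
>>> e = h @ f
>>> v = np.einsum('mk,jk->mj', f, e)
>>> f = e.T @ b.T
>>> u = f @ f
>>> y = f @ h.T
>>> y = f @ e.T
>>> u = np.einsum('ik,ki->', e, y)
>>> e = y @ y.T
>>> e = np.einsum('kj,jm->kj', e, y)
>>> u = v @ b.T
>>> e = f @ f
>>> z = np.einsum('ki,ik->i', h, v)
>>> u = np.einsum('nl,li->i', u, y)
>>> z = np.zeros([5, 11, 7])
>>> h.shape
(17, 5)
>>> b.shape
(5, 17)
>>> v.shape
(5, 17)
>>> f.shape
(5, 5)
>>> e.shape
(5, 5)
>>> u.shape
(17,)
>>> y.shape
(5, 17)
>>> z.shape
(5, 11, 7)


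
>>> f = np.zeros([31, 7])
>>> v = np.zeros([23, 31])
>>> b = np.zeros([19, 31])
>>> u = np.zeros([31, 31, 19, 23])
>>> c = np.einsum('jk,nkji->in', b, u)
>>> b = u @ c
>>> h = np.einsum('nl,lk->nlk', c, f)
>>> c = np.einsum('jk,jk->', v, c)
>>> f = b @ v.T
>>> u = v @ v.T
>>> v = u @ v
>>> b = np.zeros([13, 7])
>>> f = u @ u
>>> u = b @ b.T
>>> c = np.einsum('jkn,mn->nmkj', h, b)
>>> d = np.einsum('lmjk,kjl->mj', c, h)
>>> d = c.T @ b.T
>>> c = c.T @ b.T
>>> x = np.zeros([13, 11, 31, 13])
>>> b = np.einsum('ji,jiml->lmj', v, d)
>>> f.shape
(23, 23)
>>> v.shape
(23, 31)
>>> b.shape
(13, 13, 23)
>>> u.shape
(13, 13)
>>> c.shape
(23, 31, 13, 13)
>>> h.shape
(23, 31, 7)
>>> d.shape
(23, 31, 13, 13)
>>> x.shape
(13, 11, 31, 13)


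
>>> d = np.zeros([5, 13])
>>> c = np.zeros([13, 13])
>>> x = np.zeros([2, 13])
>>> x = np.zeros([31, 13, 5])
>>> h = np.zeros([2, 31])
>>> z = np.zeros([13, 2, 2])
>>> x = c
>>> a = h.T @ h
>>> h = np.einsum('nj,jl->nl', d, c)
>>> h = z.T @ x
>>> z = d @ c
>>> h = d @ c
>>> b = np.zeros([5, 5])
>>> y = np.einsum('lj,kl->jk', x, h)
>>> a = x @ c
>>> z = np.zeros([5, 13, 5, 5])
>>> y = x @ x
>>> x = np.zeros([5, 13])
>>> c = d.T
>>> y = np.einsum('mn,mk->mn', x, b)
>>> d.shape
(5, 13)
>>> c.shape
(13, 5)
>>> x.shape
(5, 13)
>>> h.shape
(5, 13)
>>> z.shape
(5, 13, 5, 5)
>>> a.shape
(13, 13)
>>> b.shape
(5, 5)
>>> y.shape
(5, 13)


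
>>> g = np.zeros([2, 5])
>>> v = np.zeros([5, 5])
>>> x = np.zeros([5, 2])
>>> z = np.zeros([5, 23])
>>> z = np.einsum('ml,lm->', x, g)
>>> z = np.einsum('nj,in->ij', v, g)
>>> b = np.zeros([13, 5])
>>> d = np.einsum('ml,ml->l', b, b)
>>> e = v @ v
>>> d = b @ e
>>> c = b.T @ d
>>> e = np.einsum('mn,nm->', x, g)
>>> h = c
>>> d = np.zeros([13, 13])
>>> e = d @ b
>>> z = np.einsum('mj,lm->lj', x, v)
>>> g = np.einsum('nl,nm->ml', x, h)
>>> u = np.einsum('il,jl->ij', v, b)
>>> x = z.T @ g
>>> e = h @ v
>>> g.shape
(5, 2)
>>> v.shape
(5, 5)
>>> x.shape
(2, 2)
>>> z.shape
(5, 2)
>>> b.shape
(13, 5)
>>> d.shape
(13, 13)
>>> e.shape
(5, 5)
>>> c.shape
(5, 5)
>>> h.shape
(5, 5)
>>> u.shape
(5, 13)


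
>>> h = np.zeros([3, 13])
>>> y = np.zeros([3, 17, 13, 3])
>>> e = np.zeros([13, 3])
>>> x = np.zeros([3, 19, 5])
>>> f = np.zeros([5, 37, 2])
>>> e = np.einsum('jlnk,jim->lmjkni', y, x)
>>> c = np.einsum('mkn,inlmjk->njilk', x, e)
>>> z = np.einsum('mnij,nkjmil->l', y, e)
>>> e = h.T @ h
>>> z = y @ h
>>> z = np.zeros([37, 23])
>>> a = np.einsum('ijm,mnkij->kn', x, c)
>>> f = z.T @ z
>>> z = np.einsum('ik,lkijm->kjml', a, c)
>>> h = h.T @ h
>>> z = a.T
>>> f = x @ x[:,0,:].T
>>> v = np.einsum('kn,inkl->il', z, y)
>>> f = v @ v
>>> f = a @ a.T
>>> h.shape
(13, 13)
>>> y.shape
(3, 17, 13, 3)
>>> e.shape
(13, 13)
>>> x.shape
(3, 19, 5)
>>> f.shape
(17, 17)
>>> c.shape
(5, 13, 17, 3, 19)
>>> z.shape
(13, 17)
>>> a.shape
(17, 13)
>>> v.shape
(3, 3)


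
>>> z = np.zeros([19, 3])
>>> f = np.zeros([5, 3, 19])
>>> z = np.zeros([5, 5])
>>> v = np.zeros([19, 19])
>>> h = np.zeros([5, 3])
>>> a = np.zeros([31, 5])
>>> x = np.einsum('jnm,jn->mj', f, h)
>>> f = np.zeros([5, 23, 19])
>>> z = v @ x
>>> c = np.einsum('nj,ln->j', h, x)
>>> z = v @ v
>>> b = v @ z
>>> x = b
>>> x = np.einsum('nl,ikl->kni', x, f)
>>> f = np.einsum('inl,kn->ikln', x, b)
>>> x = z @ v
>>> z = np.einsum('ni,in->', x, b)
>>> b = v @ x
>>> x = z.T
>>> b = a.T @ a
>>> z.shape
()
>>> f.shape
(23, 19, 5, 19)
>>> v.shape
(19, 19)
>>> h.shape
(5, 3)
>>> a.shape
(31, 5)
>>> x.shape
()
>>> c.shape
(3,)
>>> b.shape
(5, 5)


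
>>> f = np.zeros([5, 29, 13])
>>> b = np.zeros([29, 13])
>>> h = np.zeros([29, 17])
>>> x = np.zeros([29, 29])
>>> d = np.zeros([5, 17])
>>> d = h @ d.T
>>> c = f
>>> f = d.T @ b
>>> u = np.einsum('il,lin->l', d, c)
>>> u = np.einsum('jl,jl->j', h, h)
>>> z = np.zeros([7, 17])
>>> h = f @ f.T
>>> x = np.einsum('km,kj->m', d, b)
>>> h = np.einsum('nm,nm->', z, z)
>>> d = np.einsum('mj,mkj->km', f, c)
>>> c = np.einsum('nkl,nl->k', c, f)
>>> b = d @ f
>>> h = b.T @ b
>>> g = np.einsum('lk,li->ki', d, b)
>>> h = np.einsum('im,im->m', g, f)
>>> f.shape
(5, 13)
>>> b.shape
(29, 13)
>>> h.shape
(13,)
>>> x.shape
(5,)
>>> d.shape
(29, 5)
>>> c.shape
(29,)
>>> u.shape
(29,)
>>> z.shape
(7, 17)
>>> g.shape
(5, 13)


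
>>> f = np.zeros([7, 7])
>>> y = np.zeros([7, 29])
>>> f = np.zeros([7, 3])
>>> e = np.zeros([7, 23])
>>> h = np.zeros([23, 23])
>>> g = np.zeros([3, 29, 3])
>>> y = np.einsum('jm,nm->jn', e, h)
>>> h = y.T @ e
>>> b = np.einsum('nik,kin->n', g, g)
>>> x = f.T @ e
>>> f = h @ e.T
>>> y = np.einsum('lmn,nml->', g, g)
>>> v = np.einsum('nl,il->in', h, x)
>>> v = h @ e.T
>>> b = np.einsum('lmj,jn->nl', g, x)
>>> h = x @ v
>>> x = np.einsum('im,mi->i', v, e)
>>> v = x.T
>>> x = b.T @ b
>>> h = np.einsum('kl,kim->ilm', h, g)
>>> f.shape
(23, 7)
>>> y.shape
()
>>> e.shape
(7, 23)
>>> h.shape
(29, 7, 3)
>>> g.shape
(3, 29, 3)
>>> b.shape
(23, 3)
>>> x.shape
(3, 3)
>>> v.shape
(23,)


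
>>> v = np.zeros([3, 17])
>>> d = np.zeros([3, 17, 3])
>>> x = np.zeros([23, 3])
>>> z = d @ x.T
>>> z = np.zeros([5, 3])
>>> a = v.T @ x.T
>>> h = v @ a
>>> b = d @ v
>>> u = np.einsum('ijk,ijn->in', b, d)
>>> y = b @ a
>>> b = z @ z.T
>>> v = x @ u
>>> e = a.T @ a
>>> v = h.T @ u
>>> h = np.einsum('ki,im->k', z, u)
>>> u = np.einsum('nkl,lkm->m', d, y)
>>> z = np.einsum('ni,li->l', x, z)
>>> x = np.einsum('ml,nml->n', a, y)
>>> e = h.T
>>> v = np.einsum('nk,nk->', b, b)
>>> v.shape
()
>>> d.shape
(3, 17, 3)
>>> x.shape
(3,)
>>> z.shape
(5,)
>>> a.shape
(17, 23)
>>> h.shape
(5,)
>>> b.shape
(5, 5)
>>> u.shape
(23,)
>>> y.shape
(3, 17, 23)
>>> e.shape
(5,)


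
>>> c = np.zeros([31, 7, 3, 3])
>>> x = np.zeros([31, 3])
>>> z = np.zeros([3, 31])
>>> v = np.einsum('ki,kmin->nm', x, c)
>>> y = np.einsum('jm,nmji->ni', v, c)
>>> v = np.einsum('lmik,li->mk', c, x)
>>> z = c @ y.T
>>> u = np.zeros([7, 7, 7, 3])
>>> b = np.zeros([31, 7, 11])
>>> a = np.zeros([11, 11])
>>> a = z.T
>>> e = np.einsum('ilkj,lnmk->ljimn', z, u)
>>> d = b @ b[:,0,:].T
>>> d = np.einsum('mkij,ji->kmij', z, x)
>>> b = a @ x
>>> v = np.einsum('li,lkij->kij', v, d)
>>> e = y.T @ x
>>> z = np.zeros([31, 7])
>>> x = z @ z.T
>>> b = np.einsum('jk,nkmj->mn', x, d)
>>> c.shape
(31, 7, 3, 3)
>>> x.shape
(31, 31)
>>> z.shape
(31, 7)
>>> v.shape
(31, 3, 31)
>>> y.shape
(31, 3)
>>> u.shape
(7, 7, 7, 3)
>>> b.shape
(3, 7)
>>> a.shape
(31, 3, 7, 31)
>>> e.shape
(3, 3)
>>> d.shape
(7, 31, 3, 31)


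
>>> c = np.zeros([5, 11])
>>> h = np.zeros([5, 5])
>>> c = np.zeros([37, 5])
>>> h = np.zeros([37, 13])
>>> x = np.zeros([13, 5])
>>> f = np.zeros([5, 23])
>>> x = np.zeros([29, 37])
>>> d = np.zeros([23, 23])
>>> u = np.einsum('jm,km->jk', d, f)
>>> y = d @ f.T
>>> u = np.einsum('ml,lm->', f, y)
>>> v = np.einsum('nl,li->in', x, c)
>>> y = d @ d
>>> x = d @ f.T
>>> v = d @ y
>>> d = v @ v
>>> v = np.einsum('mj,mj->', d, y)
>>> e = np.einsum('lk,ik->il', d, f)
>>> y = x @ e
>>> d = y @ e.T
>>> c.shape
(37, 5)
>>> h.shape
(37, 13)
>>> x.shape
(23, 5)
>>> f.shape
(5, 23)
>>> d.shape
(23, 5)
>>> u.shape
()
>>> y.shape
(23, 23)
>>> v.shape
()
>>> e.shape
(5, 23)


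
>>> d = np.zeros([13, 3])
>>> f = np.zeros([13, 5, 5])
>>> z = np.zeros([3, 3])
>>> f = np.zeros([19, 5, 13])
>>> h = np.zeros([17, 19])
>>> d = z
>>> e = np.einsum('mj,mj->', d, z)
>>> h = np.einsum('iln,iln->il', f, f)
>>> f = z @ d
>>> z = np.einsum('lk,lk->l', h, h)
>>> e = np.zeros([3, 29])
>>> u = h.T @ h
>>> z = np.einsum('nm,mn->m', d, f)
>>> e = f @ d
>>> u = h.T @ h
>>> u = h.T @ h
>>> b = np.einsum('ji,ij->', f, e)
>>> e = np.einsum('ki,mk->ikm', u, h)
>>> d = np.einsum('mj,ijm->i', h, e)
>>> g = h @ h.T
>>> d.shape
(5,)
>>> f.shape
(3, 3)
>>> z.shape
(3,)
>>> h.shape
(19, 5)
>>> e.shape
(5, 5, 19)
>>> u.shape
(5, 5)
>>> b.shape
()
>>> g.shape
(19, 19)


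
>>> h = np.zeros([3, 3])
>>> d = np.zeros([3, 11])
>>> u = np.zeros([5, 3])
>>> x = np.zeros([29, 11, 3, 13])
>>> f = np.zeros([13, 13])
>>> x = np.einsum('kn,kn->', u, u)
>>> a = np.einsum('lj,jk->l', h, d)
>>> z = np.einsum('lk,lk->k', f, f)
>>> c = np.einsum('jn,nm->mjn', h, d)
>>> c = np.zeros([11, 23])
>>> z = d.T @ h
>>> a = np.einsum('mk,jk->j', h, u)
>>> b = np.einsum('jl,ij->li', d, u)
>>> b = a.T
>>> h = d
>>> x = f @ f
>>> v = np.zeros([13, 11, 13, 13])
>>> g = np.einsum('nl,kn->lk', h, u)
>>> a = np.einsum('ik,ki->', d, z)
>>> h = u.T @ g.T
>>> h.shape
(3, 11)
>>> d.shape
(3, 11)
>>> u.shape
(5, 3)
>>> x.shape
(13, 13)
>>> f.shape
(13, 13)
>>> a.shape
()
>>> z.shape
(11, 3)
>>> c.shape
(11, 23)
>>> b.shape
(5,)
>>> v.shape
(13, 11, 13, 13)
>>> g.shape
(11, 5)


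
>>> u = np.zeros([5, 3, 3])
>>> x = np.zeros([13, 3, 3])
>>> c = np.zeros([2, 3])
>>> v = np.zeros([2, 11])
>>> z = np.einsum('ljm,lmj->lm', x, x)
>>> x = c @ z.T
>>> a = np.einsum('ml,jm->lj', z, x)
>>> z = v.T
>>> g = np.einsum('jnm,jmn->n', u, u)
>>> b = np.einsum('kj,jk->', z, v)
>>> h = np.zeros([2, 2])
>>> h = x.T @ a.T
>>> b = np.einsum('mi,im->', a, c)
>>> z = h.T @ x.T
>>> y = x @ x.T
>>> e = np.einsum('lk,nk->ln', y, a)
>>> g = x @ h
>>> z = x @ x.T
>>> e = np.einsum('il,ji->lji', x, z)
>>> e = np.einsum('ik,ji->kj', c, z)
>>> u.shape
(5, 3, 3)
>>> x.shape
(2, 13)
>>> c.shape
(2, 3)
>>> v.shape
(2, 11)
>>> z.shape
(2, 2)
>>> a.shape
(3, 2)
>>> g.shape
(2, 3)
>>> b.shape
()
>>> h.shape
(13, 3)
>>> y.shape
(2, 2)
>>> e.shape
(3, 2)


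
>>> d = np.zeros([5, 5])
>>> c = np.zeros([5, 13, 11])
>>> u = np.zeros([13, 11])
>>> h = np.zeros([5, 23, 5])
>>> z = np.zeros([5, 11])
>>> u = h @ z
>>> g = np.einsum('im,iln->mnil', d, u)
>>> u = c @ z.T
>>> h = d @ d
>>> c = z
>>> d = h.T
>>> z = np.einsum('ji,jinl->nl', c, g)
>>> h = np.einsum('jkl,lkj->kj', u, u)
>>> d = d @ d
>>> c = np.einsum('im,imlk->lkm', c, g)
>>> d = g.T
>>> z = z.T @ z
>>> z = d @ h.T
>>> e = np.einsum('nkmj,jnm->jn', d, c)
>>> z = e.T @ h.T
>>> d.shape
(23, 5, 11, 5)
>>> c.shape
(5, 23, 11)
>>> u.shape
(5, 13, 5)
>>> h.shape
(13, 5)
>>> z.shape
(23, 13)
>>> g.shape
(5, 11, 5, 23)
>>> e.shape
(5, 23)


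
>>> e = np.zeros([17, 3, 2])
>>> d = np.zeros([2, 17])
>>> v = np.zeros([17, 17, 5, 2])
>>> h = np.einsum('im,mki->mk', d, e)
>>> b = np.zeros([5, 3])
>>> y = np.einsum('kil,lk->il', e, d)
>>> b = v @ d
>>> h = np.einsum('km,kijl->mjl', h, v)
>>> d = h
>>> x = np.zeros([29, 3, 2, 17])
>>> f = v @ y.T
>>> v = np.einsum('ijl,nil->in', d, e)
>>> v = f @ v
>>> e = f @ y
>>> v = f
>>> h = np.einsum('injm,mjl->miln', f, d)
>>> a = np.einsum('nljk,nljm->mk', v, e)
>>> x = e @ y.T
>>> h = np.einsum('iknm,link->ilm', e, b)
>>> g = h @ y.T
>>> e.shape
(17, 17, 5, 2)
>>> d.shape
(3, 5, 2)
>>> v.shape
(17, 17, 5, 3)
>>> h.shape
(17, 17, 2)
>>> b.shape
(17, 17, 5, 17)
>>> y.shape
(3, 2)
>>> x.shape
(17, 17, 5, 3)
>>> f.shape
(17, 17, 5, 3)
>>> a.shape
(2, 3)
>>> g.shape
(17, 17, 3)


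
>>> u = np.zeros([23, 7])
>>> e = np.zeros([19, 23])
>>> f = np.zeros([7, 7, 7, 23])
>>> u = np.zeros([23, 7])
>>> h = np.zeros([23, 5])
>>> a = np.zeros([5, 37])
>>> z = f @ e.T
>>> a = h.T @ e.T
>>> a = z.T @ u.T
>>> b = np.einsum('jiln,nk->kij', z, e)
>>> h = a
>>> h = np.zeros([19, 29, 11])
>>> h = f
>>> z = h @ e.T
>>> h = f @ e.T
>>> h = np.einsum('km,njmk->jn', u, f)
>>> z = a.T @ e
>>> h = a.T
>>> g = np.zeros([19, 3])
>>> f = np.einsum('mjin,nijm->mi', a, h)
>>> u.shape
(23, 7)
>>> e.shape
(19, 23)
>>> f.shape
(19, 7)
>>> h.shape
(23, 7, 7, 19)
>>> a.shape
(19, 7, 7, 23)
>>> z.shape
(23, 7, 7, 23)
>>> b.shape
(23, 7, 7)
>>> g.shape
(19, 3)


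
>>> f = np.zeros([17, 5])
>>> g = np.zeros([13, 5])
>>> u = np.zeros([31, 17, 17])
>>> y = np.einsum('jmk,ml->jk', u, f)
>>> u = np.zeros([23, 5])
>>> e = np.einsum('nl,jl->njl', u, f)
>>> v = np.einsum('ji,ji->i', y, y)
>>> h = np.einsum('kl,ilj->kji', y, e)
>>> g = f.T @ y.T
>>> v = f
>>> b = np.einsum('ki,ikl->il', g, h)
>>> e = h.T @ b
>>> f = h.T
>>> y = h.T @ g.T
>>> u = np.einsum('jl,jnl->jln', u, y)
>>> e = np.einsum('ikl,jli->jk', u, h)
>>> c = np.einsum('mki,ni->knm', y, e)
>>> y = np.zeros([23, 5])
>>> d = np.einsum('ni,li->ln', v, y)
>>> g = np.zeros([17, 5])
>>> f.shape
(23, 5, 31)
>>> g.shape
(17, 5)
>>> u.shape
(23, 5, 5)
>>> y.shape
(23, 5)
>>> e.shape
(31, 5)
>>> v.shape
(17, 5)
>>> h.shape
(31, 5, 23)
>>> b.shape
(31, 23)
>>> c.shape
(5, 31, 23)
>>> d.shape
(23, 17)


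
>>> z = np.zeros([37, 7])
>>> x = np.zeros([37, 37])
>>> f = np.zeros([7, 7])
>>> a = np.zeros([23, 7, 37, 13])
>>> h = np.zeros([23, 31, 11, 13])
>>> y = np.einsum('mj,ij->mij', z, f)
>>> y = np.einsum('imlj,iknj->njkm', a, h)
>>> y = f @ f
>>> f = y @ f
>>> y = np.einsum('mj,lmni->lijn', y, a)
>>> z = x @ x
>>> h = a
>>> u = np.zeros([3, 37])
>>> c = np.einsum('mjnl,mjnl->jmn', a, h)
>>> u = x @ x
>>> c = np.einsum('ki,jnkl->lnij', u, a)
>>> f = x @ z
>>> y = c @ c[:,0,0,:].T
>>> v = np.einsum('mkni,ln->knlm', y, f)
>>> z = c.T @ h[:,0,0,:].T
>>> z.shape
(23, 37, 7, 23)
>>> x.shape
(37, 37)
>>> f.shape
(37, 37)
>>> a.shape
(23, 7, 37, 13)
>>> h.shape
(23, 7, 37, 13)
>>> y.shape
(13, 7, 37, 13)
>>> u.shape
(37, 37)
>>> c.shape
(13, 7, 37, 23)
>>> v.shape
(7, 37, 37, 13)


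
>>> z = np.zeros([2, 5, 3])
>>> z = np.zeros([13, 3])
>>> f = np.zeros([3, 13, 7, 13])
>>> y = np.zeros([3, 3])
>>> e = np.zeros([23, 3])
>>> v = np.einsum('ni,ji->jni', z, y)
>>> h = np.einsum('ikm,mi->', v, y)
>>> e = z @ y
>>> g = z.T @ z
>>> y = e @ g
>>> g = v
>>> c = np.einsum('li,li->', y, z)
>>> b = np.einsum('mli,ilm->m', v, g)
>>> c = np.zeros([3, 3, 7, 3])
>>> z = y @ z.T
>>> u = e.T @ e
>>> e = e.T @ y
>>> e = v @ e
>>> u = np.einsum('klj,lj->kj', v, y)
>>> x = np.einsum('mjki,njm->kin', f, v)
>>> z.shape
(13, 13)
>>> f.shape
(3, 13, 7, 13)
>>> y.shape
(13, 3)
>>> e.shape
(3, 13, 3)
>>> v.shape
(3, 13, 3)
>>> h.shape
()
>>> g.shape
(3, 13, 3)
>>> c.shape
(3, 3, 7, 3)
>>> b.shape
(3,)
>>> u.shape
(3, 3)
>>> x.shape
(7, 13, 3)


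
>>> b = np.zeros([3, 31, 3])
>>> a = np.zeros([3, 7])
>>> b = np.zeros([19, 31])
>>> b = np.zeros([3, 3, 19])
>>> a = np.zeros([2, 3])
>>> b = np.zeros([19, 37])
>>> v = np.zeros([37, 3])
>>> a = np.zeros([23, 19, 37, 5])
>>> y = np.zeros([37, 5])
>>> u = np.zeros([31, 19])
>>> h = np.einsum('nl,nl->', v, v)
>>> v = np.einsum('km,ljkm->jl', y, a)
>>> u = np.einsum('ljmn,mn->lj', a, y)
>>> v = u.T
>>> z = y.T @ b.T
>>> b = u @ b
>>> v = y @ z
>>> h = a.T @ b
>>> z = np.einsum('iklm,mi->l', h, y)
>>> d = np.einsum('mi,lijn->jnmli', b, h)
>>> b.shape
(23, 37)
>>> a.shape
(23, 19, 37, 5)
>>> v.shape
(37, 19)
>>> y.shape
(37, 5)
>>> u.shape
(23, 19)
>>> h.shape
(5, 37, 19, 37)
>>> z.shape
(19,)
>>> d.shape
(19, 37, 23, 5, 37)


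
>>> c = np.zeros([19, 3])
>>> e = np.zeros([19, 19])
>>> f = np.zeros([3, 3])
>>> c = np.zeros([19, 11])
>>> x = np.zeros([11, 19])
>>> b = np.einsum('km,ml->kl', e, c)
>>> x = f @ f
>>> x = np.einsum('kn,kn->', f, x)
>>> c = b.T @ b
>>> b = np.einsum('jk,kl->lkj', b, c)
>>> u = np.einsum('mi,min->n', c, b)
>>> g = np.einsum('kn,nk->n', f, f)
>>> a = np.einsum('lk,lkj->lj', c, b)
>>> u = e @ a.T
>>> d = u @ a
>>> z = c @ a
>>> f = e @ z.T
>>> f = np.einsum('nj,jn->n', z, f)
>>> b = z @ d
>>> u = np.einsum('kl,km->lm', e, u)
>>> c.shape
(11, 11)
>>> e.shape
(19, 19)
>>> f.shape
(11,)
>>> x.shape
()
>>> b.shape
(11, 19)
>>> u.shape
(19, 11)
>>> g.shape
(3,)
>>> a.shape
(11, 19)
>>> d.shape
(19, 19)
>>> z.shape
(11, 19)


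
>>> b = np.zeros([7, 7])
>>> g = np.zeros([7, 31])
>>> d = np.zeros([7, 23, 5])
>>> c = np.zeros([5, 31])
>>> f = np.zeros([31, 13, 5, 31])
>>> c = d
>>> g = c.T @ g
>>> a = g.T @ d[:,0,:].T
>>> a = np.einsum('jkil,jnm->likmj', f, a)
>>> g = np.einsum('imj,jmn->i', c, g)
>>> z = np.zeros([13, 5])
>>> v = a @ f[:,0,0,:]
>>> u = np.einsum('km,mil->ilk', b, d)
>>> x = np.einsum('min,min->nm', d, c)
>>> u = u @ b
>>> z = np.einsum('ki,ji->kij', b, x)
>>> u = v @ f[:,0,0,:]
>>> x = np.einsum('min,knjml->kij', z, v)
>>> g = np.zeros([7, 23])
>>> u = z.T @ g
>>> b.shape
(7, 7)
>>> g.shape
(7, 23)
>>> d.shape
(7, 23, 5)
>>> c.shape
(7, 23, 5)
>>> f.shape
(31, 13, 5, 31)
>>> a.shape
(31, 5, 13, 7, 31)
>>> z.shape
(7, 7, 5)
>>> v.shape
(31, 5, 13, 7, 31)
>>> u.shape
(5, 7, 23)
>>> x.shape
(31, 7, 13)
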